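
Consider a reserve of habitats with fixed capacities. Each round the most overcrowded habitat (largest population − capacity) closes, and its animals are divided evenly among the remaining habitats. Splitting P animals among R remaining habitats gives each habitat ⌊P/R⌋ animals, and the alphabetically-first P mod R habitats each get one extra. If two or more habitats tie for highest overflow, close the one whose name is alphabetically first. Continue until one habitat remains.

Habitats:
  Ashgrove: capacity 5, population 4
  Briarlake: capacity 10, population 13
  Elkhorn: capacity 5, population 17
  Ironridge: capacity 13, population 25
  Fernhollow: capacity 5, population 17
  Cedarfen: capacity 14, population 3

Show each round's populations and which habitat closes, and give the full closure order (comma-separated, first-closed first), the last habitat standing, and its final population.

Round 1: Ashgrove=4 Briarlake=13 Cedarfen=3 Elkhorn=17 Fernhollow=17 Ironridge=25 → close Elkhorn (overflow 12)
  17÷5 = 3 each, +1 to first 2
Round 2: Ashgrove=8 Briarlake=17 Cedarfen=6 Fernhollow=20 Ironridge=28 → close Fernhollow (overflow 15)
  20÷4 = 5 each, +1 to first 0
Round 3: Ashgrove=13 Briarlake=22 Cedarfen=11 Ironridge=33 → close Ironridge (overflow 20)
  33÷3 = 11 each, +1 to first 0
Round 4: Ashgrove=24 Briarlake=33 Cedarfen=22 → close Briarlake (overflow 23)
  33÷2 = 16 each, +1 to first 1
Round 5: Ashgrove=41 Cedarfen=38 → close Ashgrove (overflow 36)
  41÷1 = 41 each, +1 to first 0

Closure order: Elkhorn, Fernhollow, Ironridge, Briarlake, Ashgrove
Last habitat: Cedarfen with 79 animals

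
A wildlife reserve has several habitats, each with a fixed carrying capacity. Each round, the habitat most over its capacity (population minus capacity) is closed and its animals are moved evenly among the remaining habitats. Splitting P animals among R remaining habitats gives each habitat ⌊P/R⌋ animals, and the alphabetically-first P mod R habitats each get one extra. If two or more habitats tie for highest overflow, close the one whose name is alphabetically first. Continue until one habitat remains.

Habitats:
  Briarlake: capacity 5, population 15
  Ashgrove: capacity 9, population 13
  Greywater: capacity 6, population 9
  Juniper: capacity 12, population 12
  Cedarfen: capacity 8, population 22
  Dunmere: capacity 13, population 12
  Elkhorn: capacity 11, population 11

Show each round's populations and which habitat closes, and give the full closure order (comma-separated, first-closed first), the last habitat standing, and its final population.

Closure order: Cedarfen, Briarlake, Ashgrove, Greywater, Dunmere, Elkhorn
Last habitat: Juniper with 94 animals

Round 1: Ashgrove=13 Briarlake=15 Cedarfen=22 Dunmere=12 Elkhorn=11 Greywater=9 Juniper=12 → close Cedarfen (overflow 14)
  22÷6 = 3 each, +1 to first 4
Round 2: Ashgrove=17 Briarlake=19 Dunmere=16 Elkhorn=15 Greywater=12 Juniper=15 → close Briarlake (overflow 14)
  19÷5 = 3 each, +1 to first 4
Round 3: Ashgrove=21 Dunmere=20 Elkhorn=19 Greywater=16 Juniper=18 → close Ashgrove (overflow 12)
  21÷4 = 5 each, +1 to first 1
Round 4: Dunmere=26 Elkhorn=24 Greywater=21 Juniper=23 → close Greywater (overflow 15)
  21÷3 = 7 each, +1 to first 0
Round 5: Dunmere=33 Elkhorn=31 Juniper=30 → close Dunmere (overflow 20)
  33÷2 = 16 each, +1 to first 1
Round 6: Elkhorn=48 Juniper=46 → close Elkhorn (overflow 37)
  48÷1 = 48 each, +1 to first 0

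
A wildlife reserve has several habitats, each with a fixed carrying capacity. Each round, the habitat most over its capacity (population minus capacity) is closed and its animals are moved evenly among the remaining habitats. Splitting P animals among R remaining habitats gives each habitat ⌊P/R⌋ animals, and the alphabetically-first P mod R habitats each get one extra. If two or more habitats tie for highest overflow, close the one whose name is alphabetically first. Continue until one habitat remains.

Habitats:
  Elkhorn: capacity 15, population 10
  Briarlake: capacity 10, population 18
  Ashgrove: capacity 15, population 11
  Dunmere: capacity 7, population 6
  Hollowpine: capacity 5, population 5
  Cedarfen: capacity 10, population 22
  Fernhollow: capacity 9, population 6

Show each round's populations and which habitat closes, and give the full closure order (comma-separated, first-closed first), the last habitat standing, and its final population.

Closure order: Cedarfen, Briarlake, Dunmere, Hollowpine, Ashgrove, Elkhorn
Last habitat: Fernhollow with 78 animals

Round 1: Ashgrove=11 Briarlake=18 Cedarfen=22 Dunmere=6 Elkhorn=10 Fernhollow=6 Hollowpine=5 → close Cedarfen (overflow 12)
  22÷6 = 3 each, +1 to first 4
Round 2: Ashgrove=15 Briarlake=22 Dunmere=10 Elkhorn=14 Fernhollow=9 Hollowpine=8 → close Briarlake (overflow 12)
  22÷5 = 4 each, +1 to first 2
Round 3: Ashgrove=20 Dunmere=15 Elkhorn=18 Fernhollow=13 Hollowpine=12 → close Dunmere (overflow 8)
  15÷4 = 3 each, +1 to first 3
Round 4: Ashgrove=24 Elkhorn=22 Fernhollow=17 Hollowpine=15 → close Hollowpine (overflow 10)
  15÷3 = 5 each, +1 to first 0
Round 5: Ashgrove=29 Elkhorn=27 Fernhollow=22 → close Ashgrove (overflow 14)
  29÷2 = 14 each, +1 to first 1
Round 6: Elkhorn=42 Fernhollow=36 → close Elkhorn (overflow 27)
  42÷1 = 42 each, +1 to first 0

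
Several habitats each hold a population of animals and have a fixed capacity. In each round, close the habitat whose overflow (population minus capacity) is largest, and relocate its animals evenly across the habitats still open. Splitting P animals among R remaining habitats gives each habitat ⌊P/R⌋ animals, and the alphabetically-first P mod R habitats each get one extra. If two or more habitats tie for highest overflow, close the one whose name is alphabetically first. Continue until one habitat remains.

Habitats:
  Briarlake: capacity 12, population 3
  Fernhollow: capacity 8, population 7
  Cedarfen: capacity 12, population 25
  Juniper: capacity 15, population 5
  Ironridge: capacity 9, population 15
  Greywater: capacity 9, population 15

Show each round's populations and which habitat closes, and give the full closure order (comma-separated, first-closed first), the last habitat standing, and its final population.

Closure order: Cedarfen, Greywater, Ironridge, Fernhollow, Briarlake
Last habitat: Juniper with 70 animals

Round 1: Briarlake=3 Cedarfen=25 Fernhollow=7 Greywater=15 Ironridge=15 Juniper=5 → close Cedarfen (overflow 13)
  25÷5 = 5 each, +1 to first 0
Round 2: Briarlake=8 Fernhollow=12 Greywater=20 Ironridge=20 Juniper=10 → close Greywater (overflow 11)
  20÷4 = 5 each, +1 to first 0
Round 3: Briarlake=13 Fernhollow=17 Ironridge=25 Juniper=15 → close Ironridge (overflow 16)
  25÷3 = 8 each, +1 to first 1
Round 4: Briarlake=22 Fernhollow=25 Juniper=23 → close Fernhollow (overflow 17)
  25÷2 = 12 each, +1 to first 1
Round 5: Briarlake=35 Juniper=35 → close Briarlake (overflow 23)
  35÷1 = 35 each, +1 to first 0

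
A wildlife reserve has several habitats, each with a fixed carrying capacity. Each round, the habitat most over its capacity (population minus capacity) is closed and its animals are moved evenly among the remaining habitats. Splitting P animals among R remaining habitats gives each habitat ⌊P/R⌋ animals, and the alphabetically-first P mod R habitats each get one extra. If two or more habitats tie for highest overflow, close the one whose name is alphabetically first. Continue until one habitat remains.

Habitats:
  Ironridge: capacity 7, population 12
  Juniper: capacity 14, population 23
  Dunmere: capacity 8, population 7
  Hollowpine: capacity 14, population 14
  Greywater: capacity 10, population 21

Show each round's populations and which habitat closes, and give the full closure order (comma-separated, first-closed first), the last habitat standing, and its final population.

Closure order: Greywater, Juniper, Ironridge, Dunmere
Last habitat: Hollowpine with 77 animals

Round 1: Dunmere=7 Greywater=21 Hollowpine=14 Ironridge=12 Juniper=23 → close Greywater (overflow 11)
  21÷4 = 5 each, +1 to first 1
Round 2: Dunmere=13 Hollowpine=19 Ironridge=17 Juniper=28 → close Juniper (overflow 14)
  28÷3 = 9 each, +1 to first 1
Round 3: Dunmere=23 Hollowpine=28 Ironridge=26 → close Ironridge (overflow 19)
  26÷2 = 13 each, +1 to first 0
Round 4: Dunmere=36 Hollowpine=41 → close Dunmere (overflow 28)
  36÷1 = 36 each, +1 to first 0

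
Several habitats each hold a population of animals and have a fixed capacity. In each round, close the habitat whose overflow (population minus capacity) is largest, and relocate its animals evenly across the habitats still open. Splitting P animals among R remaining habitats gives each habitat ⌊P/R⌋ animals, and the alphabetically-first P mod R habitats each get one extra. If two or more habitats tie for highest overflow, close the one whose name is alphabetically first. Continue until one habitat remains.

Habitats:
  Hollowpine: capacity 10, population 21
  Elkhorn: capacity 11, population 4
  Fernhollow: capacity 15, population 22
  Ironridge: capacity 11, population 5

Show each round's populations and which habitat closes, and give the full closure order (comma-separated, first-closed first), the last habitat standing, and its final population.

Closure order: Hollowpine, Fernhollow, Elkhorn
Last habitat: Ironridge with 52 animals

Round 1: Elkhorn=4 Fernhollow=22 Hollowpine=21 Ironridge=5 → close Hollowpine (overflow 11)
  21÷3 = 7 each, +1 to first 0
Round 2: Elkhorn=11 Fernhollow=29 Ironridge=12 → close Fernhollow (overflow 14)
  29÷2 = 14 each, +1 to first 1
Round 3: Elkhorn=26 Ironridge=26 → close Elkhorn (overflow 15)
  26÷1 = 26 each, +1 to first 0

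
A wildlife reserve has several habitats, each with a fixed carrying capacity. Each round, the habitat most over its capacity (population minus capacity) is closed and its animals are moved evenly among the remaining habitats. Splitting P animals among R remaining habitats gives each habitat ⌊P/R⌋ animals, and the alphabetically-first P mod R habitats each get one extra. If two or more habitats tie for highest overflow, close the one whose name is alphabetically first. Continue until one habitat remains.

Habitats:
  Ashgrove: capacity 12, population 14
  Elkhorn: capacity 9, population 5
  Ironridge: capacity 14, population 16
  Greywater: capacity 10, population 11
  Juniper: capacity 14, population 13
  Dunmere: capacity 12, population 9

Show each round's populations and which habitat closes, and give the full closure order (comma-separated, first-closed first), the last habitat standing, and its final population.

Closure order: Ashgrove, Ironridge, Greywater, Dunmere, Juniper
Last habitat: Elkhorn with 68 animals

Round 1: Ashgrove=14 Dunmere=9 Elkhorn=5 Greywater=11 Ironridge=16 Juniper=13 → close Ashgrove (overflow 2)
  14÷5 = 2 each, +1 to first 4
Round 2: Dunmere=12 Elkhorn=8 Greywater=14 Ironridge=19 Juniper=15 → close Ironridge (overflow 5)
  19÷4 = 4 each, +1 to first 3
Round 3: Dunmere=17 Elkhorn=13 Greywater=19 Juniper=19 → close Greywater (overflow 9)
  19÷3 = 6 each, +1 to first 1
Round 4: Dunmere=24 Elkhorn=19 Juniper=25 → close Dunmere (overflow 12)
  24÷2 = 12 each, +1 to first 0
Round 5: Elkhorn=31 Juniper=37 → close Juniper (overflow 23)
  37÷1 = 37 each, +1 to first 0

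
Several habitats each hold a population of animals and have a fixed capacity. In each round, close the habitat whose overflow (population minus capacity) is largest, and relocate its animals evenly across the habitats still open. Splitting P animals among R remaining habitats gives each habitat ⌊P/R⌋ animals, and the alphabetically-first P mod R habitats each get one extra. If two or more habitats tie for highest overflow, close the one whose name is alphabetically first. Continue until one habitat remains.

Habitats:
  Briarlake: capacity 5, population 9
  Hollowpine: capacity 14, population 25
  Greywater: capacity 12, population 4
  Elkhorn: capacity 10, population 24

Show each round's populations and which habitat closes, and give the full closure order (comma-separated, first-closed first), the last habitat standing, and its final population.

Round 1: Briarlake=9 Elkhorn=24 Greywater=4 Hollowpine=25 → close Elkhorn (overflow 14)
  24÷3 = 8 each, +1 to first 0
Round 2: Briarlake=17 Greywater=12 Hollowpine=33 → close Hollowpine (overflow 19)
  33÷2 = 16 each, +1 to first 1
Round 3: Briarlake=34 Greywater=28 → close Briarlake (overflow 29)
  34÷1 = 34 each, +1 to first 0

Closure order: Elkhorn, Hollowpine, Briarlake
Last habitat: Greywater with 62 animals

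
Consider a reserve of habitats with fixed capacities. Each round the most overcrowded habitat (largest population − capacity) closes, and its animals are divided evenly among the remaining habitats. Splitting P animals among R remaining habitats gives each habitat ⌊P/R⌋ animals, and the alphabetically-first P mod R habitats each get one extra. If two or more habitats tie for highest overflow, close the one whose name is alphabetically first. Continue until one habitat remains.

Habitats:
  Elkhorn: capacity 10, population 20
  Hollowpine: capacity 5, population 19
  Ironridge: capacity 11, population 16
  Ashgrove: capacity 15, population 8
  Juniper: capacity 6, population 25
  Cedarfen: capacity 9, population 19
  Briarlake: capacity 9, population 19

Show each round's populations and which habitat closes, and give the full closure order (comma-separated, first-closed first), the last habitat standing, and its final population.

Round 1: Ashgrove=8 Briarlake=19 Cedarfen=19 Elkhorn=20 Hollowpine=19 Ironridge=16 Juniper=25 → close Juniper (overflow 19)
  25÷6 = 4 each, +1 to first 1
Round 2: Ashgrove=13 Briarlake=23 Cedarfen=23 Elkhorn=24 Hollowpine=23 Ironridge=20 → close Hollowpine (overflow 18)
  23÷5 = 4 each, +1 to first 3
Round 3: Ashgrove=18 Briarlake=28 Cedarfen=28 Elkhorn=28 Ironridge=24 → close Briarlake (overflow 19)
  28÷4 = 7 each, +1 to first 0
Round 4: Ashgrove=25 Cedarfen=35 Elkhorn=35 Ironridge=31 → close Cedarfen (overflow 26)
  35÷3 = 11 each, +1 to first 2
Round 5: Ashgrove=37 Elkhorn=47 Ironridge=42 → close Elkhorn (overflow 37)
  47÷2 = 23 each, +1 to first 1
Round 6: Ashgrove=61 Ironridge=65 → close Ironridge (overflow 54)
  65÷1 = 65 each, +1 to first 0

Closure order: Juniper, Hollowpine, Briarlake, Cedarfen, Elkhorn, Ironridge
Last habitat: Ashgrove with 126 animals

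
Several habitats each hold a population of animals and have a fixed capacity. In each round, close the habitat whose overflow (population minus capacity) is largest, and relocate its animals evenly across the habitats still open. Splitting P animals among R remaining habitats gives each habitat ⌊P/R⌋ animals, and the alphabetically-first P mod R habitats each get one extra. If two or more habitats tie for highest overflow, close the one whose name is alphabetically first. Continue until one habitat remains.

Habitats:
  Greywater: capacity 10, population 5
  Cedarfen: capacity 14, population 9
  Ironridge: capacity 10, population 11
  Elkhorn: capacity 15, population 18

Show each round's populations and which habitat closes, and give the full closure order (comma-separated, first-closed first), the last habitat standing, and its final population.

Round 1: Cedarfen=9 Elkhorn=18 Greywater=5 Ironridge=11 → close Elkhorn (overflow 3)
  18÷3 = 6 each, +1 to first 0
Round 2: Cedarfen=15 Greywater=11 Ironridge=17 → close Ironridge (overflow 7)
  17÷2 = 8 each, +1 to first 1
Round 3: Cedarfen=24 Greywater=19 → close Cedarfen (overflow 10)
  24÷1 = 24 each, +1 to first 0

Closure order: Elkhorn, Ironridge, Cedarfen
Last habitat: Greywater with 43 animals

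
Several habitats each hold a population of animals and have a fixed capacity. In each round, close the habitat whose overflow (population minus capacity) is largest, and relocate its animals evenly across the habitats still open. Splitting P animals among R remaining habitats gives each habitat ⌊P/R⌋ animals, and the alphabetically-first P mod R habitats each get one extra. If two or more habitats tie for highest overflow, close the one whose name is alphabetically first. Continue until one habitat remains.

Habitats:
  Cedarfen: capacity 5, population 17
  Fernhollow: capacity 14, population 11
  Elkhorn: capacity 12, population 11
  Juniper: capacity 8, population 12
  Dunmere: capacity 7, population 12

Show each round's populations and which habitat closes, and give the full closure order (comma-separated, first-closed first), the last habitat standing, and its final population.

Round 1: Cedarfen=17 Dunmere=12 Elkhorn=11 Fernhollow=11 Juniper=12 → close Cedarfen (overflow 12)
  17÷4 = 4 each, +1 to first 1
Round 2: Dunmere=17 Elkhorn=15 Fernhollow=15 Juniper=16 → close Dunmere (overflow 10)
  17÷3 = 5 each, +1 to first 2
Round 3: Elkhorn=21 Fernhollow=21 Juniper=21 → close Juniper (overflow 13)
  21÷2 = 10 each, +1 to first 1
Round 4: Elkhorn=32 Fernhollow=31 → close Elkhorn (overflow 20)
  32÷1 = 32 each, +1 to first 0

Closure order: Cedarfen, Dunmere, Juniper, Elkhorn
Last habitat: Fernhollow with 63 animals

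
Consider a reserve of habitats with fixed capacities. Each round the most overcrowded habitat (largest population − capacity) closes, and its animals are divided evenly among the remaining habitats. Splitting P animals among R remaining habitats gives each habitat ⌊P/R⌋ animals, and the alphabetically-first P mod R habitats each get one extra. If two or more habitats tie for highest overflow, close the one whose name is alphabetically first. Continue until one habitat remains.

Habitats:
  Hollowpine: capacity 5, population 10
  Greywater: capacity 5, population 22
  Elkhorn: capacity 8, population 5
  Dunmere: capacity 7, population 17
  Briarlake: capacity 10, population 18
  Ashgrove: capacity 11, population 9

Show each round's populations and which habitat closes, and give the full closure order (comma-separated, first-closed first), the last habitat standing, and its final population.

Round 1: Ashgrove=9 Briarlake=18 Dunmere=17 Elkhorn=5 Greywater=22 Hollowpine=10 → close Greywater (overflow 17)
  22÷5 = 4 each, +1 to first 2
Round 2: Ashgrove=14 Briarlake=23 Dunmere=21 Elkhorn=9 Hollowpine=14 → close Dunmere (overflow 14)
  21÷4 = 5 each, +1 to first 1
Round 3: Ashgrove=20 Briarlake=28 Elkhorn=14 Hollowpine=19 → close Briarlake (overflow 18)
  28÷3 = 9 each, +1 to first 1
Round 4: Ashgrove=30 Elkhorn=23 Hollowpine=28 → close Hollowpine (overflow 23)
  28÷2 = 14 each, +1 to first 0
Round 5: Ashgrove=44 Elkhorn=37 → close Ashgrove (overflow 33)
  44÷1 = 44 each, +1 to first 0

Closure order: Greywater, Dunmere, Briarlake, Hollowpine, Ashgrove
Last habitat: Elkhorn with 81 animals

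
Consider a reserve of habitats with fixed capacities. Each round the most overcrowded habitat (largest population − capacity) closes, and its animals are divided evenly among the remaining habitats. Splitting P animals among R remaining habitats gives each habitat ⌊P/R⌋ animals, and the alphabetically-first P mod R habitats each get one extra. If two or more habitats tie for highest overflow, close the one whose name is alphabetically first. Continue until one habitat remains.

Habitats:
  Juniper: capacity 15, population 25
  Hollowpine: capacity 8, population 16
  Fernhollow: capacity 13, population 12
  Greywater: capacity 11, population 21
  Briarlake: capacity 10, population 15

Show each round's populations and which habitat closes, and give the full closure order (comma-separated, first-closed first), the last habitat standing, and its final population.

Closure order: Greywater, Juniper, Hollowpine, Briarlake
Last habitat: Fernhollow with 89 animals

Round 1: Briarlake=15 Fernhollow=12 Greywater=21 Hollowpine=16 Juniper=25 → close Greywater (overflow 10)
  21÷4 = 5 each, +1 to first 1
Round 2: Briarlake=21 Fernhollow=17 Hollowpine=21 Juniper=30 → close Juniper (overflow 15)
  30÷3 = 10 each, +1 to first 0
Round 3: Briarlake=31 Fernhollow=27 Hollowpine=31 → close Hollowpine (overflow 23)
  31÷2 = 15 each, +1 to first 1
Round 4: Briarlake=47 Fernhollow=42 → close Briarlake (overflow 37)
  47÷1 = 47 each, +1 to first 0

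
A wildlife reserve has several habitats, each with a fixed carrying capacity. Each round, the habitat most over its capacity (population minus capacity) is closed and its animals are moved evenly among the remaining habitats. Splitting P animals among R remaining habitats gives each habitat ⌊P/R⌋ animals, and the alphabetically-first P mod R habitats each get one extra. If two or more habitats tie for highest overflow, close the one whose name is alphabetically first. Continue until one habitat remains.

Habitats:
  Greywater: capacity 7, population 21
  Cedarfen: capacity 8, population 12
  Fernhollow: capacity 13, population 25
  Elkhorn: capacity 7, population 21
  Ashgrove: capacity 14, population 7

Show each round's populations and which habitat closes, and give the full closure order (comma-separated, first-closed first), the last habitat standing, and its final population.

Closure order: Elkhorn, Greywater, Fernhollow, Cedarfen
Last habitat: Ashgrove with 86 animals

Round 1: Ashgrove=7 Cedarfen=12 Elkhorn=21 Fernhollow=25 Greywater=21 → close Elkhorn (overflow 14)
  21÷4 = 5 each, +1 to first 1
Round 2: Ashgrove=13 Cedarfen=17 Fernhollow=30 Greywater=26 → close Greywater (overflow 19)
  26÷3 = 8 each, +1 to first 2
Round 3: Ashgrove=22 Cedarfen=26 Fernhollow=38 → close Fernhollow (overflow 25)
  38÷2 = 19 each, +1 to first 0
Round 4: Ashgrove=41 Cedarfen=45 → close Cedarfen (overflow 37)
  45÷1 = 45 each, +1 to first 0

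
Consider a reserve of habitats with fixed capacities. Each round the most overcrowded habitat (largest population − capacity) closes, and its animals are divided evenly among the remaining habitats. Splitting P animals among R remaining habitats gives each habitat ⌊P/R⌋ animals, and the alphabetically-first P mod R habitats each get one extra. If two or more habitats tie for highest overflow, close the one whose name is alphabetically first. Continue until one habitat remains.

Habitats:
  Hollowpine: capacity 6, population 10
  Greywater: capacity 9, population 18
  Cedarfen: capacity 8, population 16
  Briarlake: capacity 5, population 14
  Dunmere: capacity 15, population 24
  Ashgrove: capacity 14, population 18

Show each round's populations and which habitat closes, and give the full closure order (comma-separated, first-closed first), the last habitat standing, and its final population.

Round 1: Ashgrove=18 Briarlake=14 Cedarfen=16 Dunmere=24 Greywater=18 Hollowpine=10 → close Briarlake (overflow 9)
  14÷5 = 2 each, +1 to first 4
Round 2: Ashgrove=21 Cedarfen=19 Dunmere=27 Greywater=21 Hollowpine=12 → close Dunmere (overflow 12)
  27÷4 = 6 each, +1 to first 3
Round 3: Ashgrove=28 Cedarfen=26 Greywater=28 Hollowpine=18 → close Greywater (overflow 19)
  28÷3 = 9 each, +1 to first 1
Round 4: Ashgrove=38 Cedarfen=35 Hollowpine=27 → close Cedarfen (overflow 27)
  35÷2 = 17 each, +1 to first 1
Round 5: Ashgrove=56 Hollowpine=44 → close Ashgrove (overflow 42)
  56÷1 = 56 each, +1 to first 0

Closure order: Briarlake, Dunmere, Greywater, Cedarfen, Ashgrove
Last habitat: Hollowpine with 100 animals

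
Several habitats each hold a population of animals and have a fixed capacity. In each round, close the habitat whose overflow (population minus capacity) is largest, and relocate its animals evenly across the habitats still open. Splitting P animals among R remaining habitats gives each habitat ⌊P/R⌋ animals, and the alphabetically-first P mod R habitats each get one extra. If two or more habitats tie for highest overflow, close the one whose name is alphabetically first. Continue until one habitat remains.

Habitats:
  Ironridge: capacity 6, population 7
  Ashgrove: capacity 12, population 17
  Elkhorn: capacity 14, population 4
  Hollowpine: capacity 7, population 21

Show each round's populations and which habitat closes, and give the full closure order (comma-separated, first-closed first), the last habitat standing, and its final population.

Closure order: Hollowpine, Ashgrove, Ironridge
Last habitat: Elkhorn with 49 animals

Round 1: Ashgrove=17 Elkhorn=4 Hollowpine=21 Ironridge=7 → close Hollowpine (overflow 14)
  21÷3 = 7 each, +1 to first 0
Round 2: Ashgrove=24 Elkhorn=11 Ironridge=14 → close Ashgrove (overflow 12)
  24÷2 = 12 each, +1 to first 0
Round 3: Elkhorn=23 Ironridge=26 → close Ironridge (overflow 20)
  26÷1 = 26 each, +1 to first 0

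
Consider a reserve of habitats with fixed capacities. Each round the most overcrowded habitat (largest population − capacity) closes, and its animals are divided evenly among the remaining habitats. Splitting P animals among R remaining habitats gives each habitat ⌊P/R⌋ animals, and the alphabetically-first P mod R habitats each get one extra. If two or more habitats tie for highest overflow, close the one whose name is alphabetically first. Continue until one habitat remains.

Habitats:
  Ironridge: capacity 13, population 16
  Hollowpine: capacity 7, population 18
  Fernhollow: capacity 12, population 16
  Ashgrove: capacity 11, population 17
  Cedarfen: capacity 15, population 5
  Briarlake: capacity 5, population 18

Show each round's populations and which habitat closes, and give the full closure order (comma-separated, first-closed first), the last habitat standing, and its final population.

Round 1: Ashgrove=17 Briarlake=18 Cedarfen=5 Fernhollow=16 Hollowpine=18 Ironridge=16 → close Briarlake (overflow 13)
  18÷5 = 3 each, +1 to first 3
Round 2: Ashgrove=21 Cedarfen=9 Fernhollow=20 Hollowpine=21 Ironridge=19 → close Hollowpine (overflow 14)
  21÷4 = 5 each, +1 to first 1
Round 3: Ashgrove=27 Cedarfen=14 Fernhollow=25 Ironridge=24 → close Ashgrove (overflow 16)
  27÷3 = 9 each, +1 to first 0
Round 4: Cedarfen=23 Fernhollow=34 Ironridge=33 → close Fernhollow (overflow 22)
  34÷2 = 17 each, +1 to first 0
Round 5: Cedarfen=40 Ironridge=50 → close Ironridge (overflow 37)
  50÷1 = 50 each, +1 to first 0

Closure order: Briarlake, Hollowpine, Ashgrove, Fernhollow, Ironridge
Last habitat: Cedarfen with 90 animals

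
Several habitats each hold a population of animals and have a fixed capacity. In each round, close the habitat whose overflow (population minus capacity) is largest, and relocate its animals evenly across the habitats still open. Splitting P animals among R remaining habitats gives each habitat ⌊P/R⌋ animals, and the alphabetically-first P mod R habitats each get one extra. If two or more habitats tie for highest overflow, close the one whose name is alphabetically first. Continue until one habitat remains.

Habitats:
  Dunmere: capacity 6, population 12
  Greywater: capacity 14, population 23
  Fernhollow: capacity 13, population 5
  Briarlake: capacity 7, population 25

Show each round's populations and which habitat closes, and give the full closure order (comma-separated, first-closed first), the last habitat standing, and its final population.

Round 1: Briarlake=25 Dunmere=12 Fernhollow=5 Greywater=23 → close Briarlake (overflow 18)
  25÷3 = 8 each, +1 to first 1
Round 2: Dunmere=21 Fernhollow=13 Greywater=31 → close Greywater (overflow 17)
  31÷2 = 15 each, +1 to first 1
Round 3: Dunmere=37 Fernhollow=28 → close Dunmere (overflow 31)
  37÷1 = 37 each, +1 to first 0

Closure order: Briarlake, Greywater, Dunmere
Last habitat: Fernhollow with 65 animals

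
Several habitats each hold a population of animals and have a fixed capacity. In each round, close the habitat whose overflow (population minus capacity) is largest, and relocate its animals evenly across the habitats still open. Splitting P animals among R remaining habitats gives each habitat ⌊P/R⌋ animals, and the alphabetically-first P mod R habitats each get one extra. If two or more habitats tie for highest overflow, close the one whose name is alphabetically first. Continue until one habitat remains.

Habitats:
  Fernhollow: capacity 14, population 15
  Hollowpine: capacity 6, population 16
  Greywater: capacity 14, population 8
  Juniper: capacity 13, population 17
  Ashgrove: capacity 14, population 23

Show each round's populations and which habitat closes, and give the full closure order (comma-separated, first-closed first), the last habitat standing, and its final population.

Round 1: Ashgrove=23 Fernhollow=15 Greywater=8 Hollowpine=16 Juniper=17 → close Hollowpine (overflow 10)
  16÷4 = 4 each, +1 to first 0
Round 2: Ashgrove=27 Fernhollow=19 Greywater=12 Juniper=21 → close Ashgrove (overflow 13)
  27÷3 = 9 each, +1 to first 0
Round 3: Fernhollow=28 Greywater=21 Juniper=30 → close Juniper (overflow 17)
  30÷2 = 15 each, +1 to first 0
Round 4: Fernhollow=43 Greywater=36 → close Fernhollow (overflow 29)
  43÷1 = 43 each, +1 to first 0

Closure order: Hollowpine, Ashgrove, Juniper, Fernhollow
Last habitat: Greywater with 79 animals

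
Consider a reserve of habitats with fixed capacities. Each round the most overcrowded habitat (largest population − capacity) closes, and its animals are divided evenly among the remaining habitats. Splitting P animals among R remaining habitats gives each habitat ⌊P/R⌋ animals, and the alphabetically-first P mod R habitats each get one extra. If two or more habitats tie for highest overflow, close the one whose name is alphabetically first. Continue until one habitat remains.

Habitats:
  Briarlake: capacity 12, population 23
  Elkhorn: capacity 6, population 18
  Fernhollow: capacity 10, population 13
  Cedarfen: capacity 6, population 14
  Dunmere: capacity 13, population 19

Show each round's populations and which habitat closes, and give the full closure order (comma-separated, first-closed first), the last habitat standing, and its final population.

Closure order: Elkhorn, Briarlake, Cedarfen, Dunmere
Last habitat: Fernhollow with 87 animals

Round 1: Briarlake=23 Cedarfen=14 Dunmere=19 Elkhorn=18 Fernhollow=13 → close Elkhorn (overflow 12)
  18÷4 = 4 each, +1 to first 2
Round 2: Briarlake=28 Cedarfen=19 Dunmere=23 Fernhollow=17 → close Briarlake (overflow 16)
  28÷3 = 9 each, +1 to first 1
Round 3: Cedarfen=29 Dunmere=32 Fernhollow=26 → close Cedarfen (overflow 23)
  29÷2 = 14 each, +1 to first 1
Round 4: Dunmere=47 Fernhollow=40 → close Dunmere (overflow 34)
  47÷1 = 47 each, +1 to first 0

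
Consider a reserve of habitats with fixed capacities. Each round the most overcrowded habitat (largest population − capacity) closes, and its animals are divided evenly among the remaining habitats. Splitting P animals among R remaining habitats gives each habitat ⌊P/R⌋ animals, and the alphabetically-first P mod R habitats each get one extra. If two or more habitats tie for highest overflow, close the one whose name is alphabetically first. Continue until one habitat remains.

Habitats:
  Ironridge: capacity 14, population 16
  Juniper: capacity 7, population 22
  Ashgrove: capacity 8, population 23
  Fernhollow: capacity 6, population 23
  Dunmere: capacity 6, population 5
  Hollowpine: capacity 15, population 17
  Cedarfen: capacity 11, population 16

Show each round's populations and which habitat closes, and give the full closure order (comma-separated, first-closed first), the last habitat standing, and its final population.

Closure order: Fernhollow, Ashgrove, Juniper, Cedarfen, Dunmere, Hollowpine
Last habitat: Ironridge with 122 animals

Round 1: Ashgrove=23 Cedarfen=16 Dunmere=5 Fernhollow=23 Hollowpine=17 Ironridge=16 Juniper=22 → close Fernhollow (overflow 17)
  23÷6 = 3 each, +1 to first 5
Round 2: Ashgrove=27 Cedarfen=20 Dunmere=9 Hollowpine=21 Ironridge=20 Juniper=25 → close Ashgrove (overflow 19)
  27÷5 = 5 each, +1 to first 2
Round 3: Cedarfen=26 Dunmere=15 Hollowpine=26 Ironridge=25 Juniper=30 → close Juniper (overflow 23)
  30÷4 = 7 each, +1 to first 2
Round 4: Cedarfen=34 Dunmere=23 Hollowpine=33 Ironridge=32 → close Cedarfen (overflow 23)
  34÷3 = 11 each, +1 to first 1
Round 5: Dunmere=35 Hollowpine=44 Ironridge=43 → close Dunmere (overflow 29)
  35÷2 = 17 each, +1 to first 1
Round 6: Hollowpine=62 Ironridge=60 → close Hollowpine (overflow 47)
  62÷1 = 62 each, +1 to first 0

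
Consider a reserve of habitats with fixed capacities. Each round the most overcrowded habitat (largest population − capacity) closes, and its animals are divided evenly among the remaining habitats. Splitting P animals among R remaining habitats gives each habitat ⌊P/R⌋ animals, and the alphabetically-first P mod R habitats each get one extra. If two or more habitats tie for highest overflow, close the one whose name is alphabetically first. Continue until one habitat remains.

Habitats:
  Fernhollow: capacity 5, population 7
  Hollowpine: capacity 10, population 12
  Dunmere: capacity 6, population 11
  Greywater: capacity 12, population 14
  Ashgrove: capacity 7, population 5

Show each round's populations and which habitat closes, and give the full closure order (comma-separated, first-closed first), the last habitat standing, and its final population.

Closure order: Dunmere, Fernhollow, Greywater, Hollowpine
Last habitat: Ashgrove with 49 animals

Round 1: Ashgrove=5 Dunmere=11 Fernhollow=7 Greywater=14 Hollowpine=12 → close Dunmere (overflow 5)
  11÷4 = 2 each, +1 to first 3
Round 2: Ashgrove=8 Fernhollow=10 Greywater=17 Hollowpine=14 → close Fernhollow (overflow 5)
  10÷3 = 3 each, +1 to first 1
Round 3: Ashgrove=12 Greywater=20 Hollowpine=17 → close Greywater (overflow 8)
  20÷2 = 10 each, +1 to first 0
Round 4: Ashgrove=22 Hollowpine=27 → close Hollowpine (overflow 17)
  27÷1 = 27 each, +1 to first 0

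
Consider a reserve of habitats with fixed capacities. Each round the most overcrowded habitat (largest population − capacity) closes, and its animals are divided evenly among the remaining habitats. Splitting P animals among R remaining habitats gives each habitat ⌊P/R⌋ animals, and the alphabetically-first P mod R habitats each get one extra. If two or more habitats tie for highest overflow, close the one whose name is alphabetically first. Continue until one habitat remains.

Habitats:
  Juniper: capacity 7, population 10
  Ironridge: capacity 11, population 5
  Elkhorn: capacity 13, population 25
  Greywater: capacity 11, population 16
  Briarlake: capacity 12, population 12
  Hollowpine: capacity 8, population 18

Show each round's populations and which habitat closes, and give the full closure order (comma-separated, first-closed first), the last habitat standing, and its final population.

Round 1: Briarlake=12 Elkhorn=25 Greywater=16 Hollowpine=18 Ironridge=5 Juniper=10 → close Elkhorn (overflow 12)
  25÷5 = 5 each, +1 to first 0
Round 2: Briarlake=17 Greywater=21 Hollowpine=23 Ironridge=10 Juniper=15 → close Hollowpine (overflow 15)
  23÷4 = 5 each, +1 to first 3
Round 3: Briarlake=23 Greywater=27 Ironridge=16 Juniper=20 → close Greywater (overflow 16)
  27÷3 = 9 each, +1 to first 0
Round 4: Briarlake=32 Ironridge=25 Juniper=29 → close Juniper (overflow 22)
  29÷2 = 14 each, +1 to first 1
Round 5: Briarlake=47 Ironridge=39 → close Briarlake (overflow 35)
  47÷1 = 47 each, +1 to first 0

Closure order: Elkhorn, Hollowpine, Greywater, Juniper, Briarlake
Last habitat: Ironridge with 86 animals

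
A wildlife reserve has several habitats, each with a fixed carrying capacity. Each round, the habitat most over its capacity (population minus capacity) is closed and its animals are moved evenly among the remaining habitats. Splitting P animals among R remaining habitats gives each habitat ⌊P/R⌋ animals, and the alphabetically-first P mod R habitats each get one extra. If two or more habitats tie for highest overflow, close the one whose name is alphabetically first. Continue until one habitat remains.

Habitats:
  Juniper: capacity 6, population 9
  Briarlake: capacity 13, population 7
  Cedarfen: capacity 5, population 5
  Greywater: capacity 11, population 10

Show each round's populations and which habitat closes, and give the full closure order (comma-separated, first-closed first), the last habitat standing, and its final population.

Round 1: Briarlake=7 Cedarfen=5 Greywater=10 Juniper=9 → close Juniper (overflow 3)
  9÷3 = 3 each, +1 to first 0
Round 2: Briarlake=10 Cedarfen=8 Greywater=13 → close Cedarfen (overflow 3)
  8÷2 = 4 each, +1 to first 0
Round 3: Briarlake=14 Greywater=17 → close Greywater (overflow 6)
  17÷1 = 17 each, +1 to first 0

Closure order: Juniper, Cedarfen, Greywater
Last habitat: Briarlake with 31 animals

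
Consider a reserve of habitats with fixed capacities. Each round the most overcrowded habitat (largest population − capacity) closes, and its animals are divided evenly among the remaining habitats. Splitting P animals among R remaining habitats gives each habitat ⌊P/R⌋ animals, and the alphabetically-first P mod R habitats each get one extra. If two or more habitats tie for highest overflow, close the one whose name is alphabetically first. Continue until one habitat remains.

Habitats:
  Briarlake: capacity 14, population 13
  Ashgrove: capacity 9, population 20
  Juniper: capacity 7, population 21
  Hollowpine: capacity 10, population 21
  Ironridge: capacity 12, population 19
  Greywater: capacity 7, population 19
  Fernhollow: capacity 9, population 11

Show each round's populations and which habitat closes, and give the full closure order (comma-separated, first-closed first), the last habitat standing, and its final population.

Round 1: Ashgrove=20 Briarlake=13 Fernhollow=11 Greywater=19 Hollowpine=21 Ironridge=19 Juniper=21 → close Juniper (overflow 14)
  21÷6 = 3 each, +1 to first 3
Round 2: Ashgrove=24 Briarlake=17 Fernhollow=15 Greywater=22 Hollowpine=24 Ironridge=22 → close Ashgrove (overflow 15)
  24÷5 = 4 each, +1 to first 4
Round 3: Briarlake=22 Fernhollow=20 Greywater=27 Hollowpine=29 Ironridge=26 → close Greywater (overflow 20)
  27÷4 = 6 each, +1 to first 3
Round 4: Briarlake=29 Fernhollow=27 Hollowpine=36 Ironridge=32 → close Hollowpine (overflow 26)
  36÷3 = 12 each, +1 to first 0
Round 5: Briarlake=41 Fernhollow=39 Ironridge=44 → close Ironridge (overflow 32)
  44÷2 = 22 each, +1 to first 0
Round 6: Briarlake=63 Fernhollow=61 → close Fernhollow (overflow 52)
  61÷1 = 61 each, +1 to first 0

Closure order: Juniper, Ashgrove, Greywater, Hollowpine, Ironridge, Fernhollow
Last habitat: Briarlake with 124 animals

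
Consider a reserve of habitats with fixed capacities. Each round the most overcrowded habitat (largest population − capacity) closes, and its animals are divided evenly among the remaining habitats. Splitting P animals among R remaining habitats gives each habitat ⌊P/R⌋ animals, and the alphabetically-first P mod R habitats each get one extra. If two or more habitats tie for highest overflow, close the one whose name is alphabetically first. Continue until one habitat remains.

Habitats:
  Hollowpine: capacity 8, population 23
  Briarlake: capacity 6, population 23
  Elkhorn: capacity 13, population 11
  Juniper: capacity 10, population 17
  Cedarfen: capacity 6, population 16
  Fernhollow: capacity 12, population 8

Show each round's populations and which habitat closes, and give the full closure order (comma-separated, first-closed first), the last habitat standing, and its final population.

Closure order: Briarlake, Hollowpine, Cedarfen, Juniper, Elkhorn
Last habitat: Fernhollow with 98 animals

Round 1: Briarlake=23 Cedarfen=16 Elkhorn=11 Fernhollow=8 Hollowpine=23 Juniper=17 → close Briarlake (overflow 17)
  23÷5 = 4 each, +1 to first 3
Round 2: Cedarfen=21 Elkhorn=16 Fernhollow=13 Hollowpine=27 Juniper=21 → close Hollowpine (overflow 19)
  27÷4 = 6 each, +1 to first 3
Round 3: Cedarfen=28 Elkhorn=23 Fernhollow=20 Juniper=27 → close Cedarfen (overflow 22)
  28÷3 = 9 each, +1 to first 1
Round 4: Elkhorn=33 Fernhollow=29 Juniper=36 → close Juniper (overflow 26)
  36÷2 = 18 each, +1 to first 0
Round 5: Elkhorn=51 Fernhollow=47 → close Elkhorn (overflow 38)
  51÷1 = 51 each, +1 to first 0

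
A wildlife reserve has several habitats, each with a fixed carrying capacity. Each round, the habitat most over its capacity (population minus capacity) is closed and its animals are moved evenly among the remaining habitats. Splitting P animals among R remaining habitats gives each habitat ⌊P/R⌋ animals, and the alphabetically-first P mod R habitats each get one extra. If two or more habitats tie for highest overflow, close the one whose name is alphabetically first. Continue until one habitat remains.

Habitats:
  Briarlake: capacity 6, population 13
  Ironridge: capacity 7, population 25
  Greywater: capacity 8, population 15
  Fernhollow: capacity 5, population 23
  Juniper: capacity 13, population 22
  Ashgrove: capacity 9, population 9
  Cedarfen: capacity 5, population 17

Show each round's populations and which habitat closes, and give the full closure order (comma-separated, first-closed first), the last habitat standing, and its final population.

Round 1: Ashgrove=9 Briarlake=13 Cedarfen=17 Fernhollow=23 Greywater=15 Ironridge=25 Juniper=22 → close Fernhollow (overflow 18)
  23÷6 = 3 each, +1 to first 5
Round 2: Ashgrove=13 Briarlake=17 Cedarfen=21 Greywater=19 Ironridge=29 Juniper=25 → close Ironridge (overflow 22)
  29÷5 = 5 each, +1 to first 4
Round 3: Ashgrove=19 Briarlake=23 Cedarfen=27 Greywater=25 Juniper=30 → close Cedarfen (overflow 22)
  27÷4 = 6 each, +1 to first 3
Round 4: Ashgrove=26 Briarlake=30 Greywater=32 Juniper=36 → close Briarlake (overflow 24)
  30÷3 = 10 each, +1 to first 0
Round 5: Ashgrove=36 Greywater=42 Juniper=46 → close Greywater (overflow 34)
  42÷2 = 21 each, +1 to first 0
Round 6: Ashgrove=57 Juniper=67 → close Juniper (overflow 54)
  67÷1 = 67 each, +1 to first 0

Closure order: Fernhollow, Ironridge, Cedarfen, Briarlake, Greywater, Juniper
Last habitat: Ashgrove with 124 animals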